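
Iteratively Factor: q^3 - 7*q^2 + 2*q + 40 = (q + 2)*(q^2 - 9*q + 20) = (q - 5)*(q + 2)*(q - 4)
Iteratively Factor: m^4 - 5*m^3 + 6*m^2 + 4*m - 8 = (m + 1)*(m^3 - 6*m^2 + 12*m - 8) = (m - 2)*(m + 1)*(m^2 - 4*m + 4) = (m - 2)^2*(m + 1)*(m - 2)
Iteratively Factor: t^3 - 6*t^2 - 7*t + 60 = (t - 5)*(t^2 - t - 12) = (t - 5)*(t + 3)*(t - 4)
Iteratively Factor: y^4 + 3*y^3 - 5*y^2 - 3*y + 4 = (y + 1)*(y^3 + 2*y^2 - 7*y + 4) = (y + 1)*(y + 4)*(y^2 - 2*y + 1) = (y - 1)*(y + 1)*(y + 4)*(y - 1)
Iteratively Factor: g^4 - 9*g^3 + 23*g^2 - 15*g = (g - 1)*(g^3 - 8*g^2 + 15*g) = (g - 3)*(g - 1)*(g^2 - 5*g) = (g - 5)*(g - 3)*(g - 1)*(g)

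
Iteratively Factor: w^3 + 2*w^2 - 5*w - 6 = (w + 3)*(w^2 - w - 2) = (w - 2)*(w + 3)*(w + 1)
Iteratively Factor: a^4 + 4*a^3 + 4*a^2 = (a)*(a^3 + 4*a^2 + 4*a) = a*(a + 2)*(a^2 + 2*a) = a*(a + 2)^2*(a)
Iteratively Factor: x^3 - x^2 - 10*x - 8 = (x - 4)*(x^2 + 3*x + 2) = (x - 4)*(x + 2)*(x + 1)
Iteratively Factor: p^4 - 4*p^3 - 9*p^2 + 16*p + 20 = (p + 2)*(p^3 - 6*p^2 + 3*p + 10) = (p + 1)*(p + 2)*(p^2 - 7*p + 10) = (p - 2)*(p + 1)*(p + 2)*(p - 5)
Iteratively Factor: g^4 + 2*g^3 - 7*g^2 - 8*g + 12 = (g - 2)*(g^3 + 4*g^2 + g - 6) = (g - 2)*(g + 2)*(g^2 + 2*g - 3) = (g - 2)*(g + 2)*(g + 3)*(g - 1)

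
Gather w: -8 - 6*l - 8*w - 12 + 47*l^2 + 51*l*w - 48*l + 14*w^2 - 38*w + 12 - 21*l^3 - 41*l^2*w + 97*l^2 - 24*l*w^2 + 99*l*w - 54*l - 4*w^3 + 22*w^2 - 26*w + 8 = -21*l^3 + 144*l^2 - 108*l - 4*w^3 + w^2*(36 - 24*l) + w*(-41*l^2 + 150*l - 72)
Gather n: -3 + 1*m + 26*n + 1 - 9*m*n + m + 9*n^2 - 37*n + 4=2*m + 9*n^2 + n*(-9*m - 11) + 2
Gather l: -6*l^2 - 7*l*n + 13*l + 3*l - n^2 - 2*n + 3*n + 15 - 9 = -6*l^2 + l*(16 - 7*n) - n^2 + n + 6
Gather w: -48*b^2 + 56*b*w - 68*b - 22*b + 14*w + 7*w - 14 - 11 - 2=-48*b^2 - 90*b + w*(56*b + 21) - 27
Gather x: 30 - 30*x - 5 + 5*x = 25 - 25*x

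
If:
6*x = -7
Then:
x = -7/6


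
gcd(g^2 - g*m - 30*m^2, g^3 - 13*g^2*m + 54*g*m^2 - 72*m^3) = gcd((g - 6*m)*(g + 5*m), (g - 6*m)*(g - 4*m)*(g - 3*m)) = g - 6*m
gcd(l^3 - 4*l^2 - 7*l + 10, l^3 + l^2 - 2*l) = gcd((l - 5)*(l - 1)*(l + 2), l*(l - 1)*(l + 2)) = l^2 + l - 2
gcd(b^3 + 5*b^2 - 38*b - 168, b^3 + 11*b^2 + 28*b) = b^2 + 11*b + 28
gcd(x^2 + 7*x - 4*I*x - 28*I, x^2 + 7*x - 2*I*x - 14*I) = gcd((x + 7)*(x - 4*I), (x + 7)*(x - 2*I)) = x + 7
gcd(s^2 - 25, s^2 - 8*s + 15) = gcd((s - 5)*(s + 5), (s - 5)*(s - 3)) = s - 5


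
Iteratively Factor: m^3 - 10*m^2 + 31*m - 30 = (m - 3)*(m^2 - 7*m + 10) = (m - 3)*(m - 2)*(m - 5)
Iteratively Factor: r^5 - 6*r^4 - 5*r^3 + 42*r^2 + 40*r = (r)*(r^4 - 6*r^3 - 5*r^2 + 42*r + 40) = r*(r + 2)*(r^3 - 8*r^2 + 11*r + 20) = r*(r + 1)*(r + 2)*(r^2 - 9*r + 20) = r*(r - 5)*(r + 1)*(r + 2)*(r - 4)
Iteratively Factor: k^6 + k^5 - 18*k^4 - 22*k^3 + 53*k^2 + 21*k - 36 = (k - 1)*(k^5 + 2*k^4 - 16*k^3 - 38*k^2 + 15*k + 36) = (k - 1)*(k + 3)*(k^4 - k^3 - 13*k^2 + k + 12) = (k - 1)^2*(k + 3)*(k^3 - 13*k - 12) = (k - 1)^2*(k + 1)*(k + 3)*(k^2 - k - 12) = (k - 1)^2*(k + 1)*(k + 3)^2*(k - 4)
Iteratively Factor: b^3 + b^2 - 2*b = (b - 1)*(b^2 + 2*b) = (b - 1)*(b + 2)*(b)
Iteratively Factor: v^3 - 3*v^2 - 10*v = (v - 5)*(v^2 + 2*v) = (v - 5)*(v + 2)*(v)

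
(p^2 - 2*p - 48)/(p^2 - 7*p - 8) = (p + 6)/(p + 1)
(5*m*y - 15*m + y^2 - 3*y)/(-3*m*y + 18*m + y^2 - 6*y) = (-5*m*y + 15*m - y^2 + 3*y)/(3*m*y - 18*m - y^2 + 6*y)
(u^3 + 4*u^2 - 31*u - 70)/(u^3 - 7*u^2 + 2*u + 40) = (u + 7)/(u - 4)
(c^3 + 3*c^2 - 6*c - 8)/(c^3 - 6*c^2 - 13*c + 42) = (c^2 + 5*c + 4)/(c^2 - 4*c - 21)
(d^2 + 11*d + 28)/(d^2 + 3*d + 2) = (d^2 + 11*d + 28)/(d^2 + 3*d + 2)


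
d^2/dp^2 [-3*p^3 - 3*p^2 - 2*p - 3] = -18*p - 6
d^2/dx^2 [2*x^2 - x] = 4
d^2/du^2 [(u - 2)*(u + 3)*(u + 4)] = 6*u + 10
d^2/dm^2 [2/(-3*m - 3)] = -4/(3*(m + 1)^3)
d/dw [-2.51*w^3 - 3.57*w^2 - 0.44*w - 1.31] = -7.53*w^2 - 7.14*w - 0.44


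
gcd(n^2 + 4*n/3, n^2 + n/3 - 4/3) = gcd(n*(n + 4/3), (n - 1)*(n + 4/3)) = n + 4/3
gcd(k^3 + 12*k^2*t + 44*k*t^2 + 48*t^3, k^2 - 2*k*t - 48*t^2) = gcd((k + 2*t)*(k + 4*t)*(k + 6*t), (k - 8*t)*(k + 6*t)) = k + 6*t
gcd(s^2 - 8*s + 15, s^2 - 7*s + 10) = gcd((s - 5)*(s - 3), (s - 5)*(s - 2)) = s - 5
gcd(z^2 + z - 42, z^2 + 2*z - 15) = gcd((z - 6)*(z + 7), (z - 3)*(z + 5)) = 1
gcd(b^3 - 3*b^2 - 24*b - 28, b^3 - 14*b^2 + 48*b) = 1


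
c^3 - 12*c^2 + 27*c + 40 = (c - 8)*(c - 5)*(c + 1)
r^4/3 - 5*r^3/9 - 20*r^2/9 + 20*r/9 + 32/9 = (r/3 + 1/3)*(r - 8/3)*(r - 2)*(r + 2)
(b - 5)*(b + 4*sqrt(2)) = b^2 - 5*b + 4*sqrt(2)*b - 20*sqrt(2)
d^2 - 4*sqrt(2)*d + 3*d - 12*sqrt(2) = (d + 3)*(d - 4*sqrt(2))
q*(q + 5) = q^2 + 5*q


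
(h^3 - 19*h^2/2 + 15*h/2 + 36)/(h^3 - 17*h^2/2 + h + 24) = (h - 3)/(h - 2)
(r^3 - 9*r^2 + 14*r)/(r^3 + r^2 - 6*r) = (r - 7)/(r + 3)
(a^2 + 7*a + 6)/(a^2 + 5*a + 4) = (a + 6)/(a + 4)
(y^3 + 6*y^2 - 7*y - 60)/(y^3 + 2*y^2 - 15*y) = (y + 4)/y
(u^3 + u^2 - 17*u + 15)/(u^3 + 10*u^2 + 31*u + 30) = (u^2 - 4*u + 3)/(u^2 + 5*u + 6)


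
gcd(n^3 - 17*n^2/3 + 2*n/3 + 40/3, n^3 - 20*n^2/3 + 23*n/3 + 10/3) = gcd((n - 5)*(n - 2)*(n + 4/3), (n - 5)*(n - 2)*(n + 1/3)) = n^2 - 7*n + 10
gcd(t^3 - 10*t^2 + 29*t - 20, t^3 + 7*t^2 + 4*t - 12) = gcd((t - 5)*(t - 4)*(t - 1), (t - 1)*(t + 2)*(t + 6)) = t - 1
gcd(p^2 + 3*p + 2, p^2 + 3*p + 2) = p^2 + 3*p + 2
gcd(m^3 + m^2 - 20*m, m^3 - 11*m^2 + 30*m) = m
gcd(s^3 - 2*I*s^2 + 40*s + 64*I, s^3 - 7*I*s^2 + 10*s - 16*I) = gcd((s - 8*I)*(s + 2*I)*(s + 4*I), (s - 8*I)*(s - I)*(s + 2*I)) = s^2 - 6*I*s + 16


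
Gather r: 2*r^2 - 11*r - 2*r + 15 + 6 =2*r^2 - 13*r + 21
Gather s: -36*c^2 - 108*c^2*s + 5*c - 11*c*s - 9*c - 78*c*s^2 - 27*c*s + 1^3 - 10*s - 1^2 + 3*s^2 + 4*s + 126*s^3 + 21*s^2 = -36*c^2 - 4*c + 126*s^3 + s^2*(24 - 78*c) + s*(-108*c^2 - 38*c - 6)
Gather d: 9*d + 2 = 9*d + 2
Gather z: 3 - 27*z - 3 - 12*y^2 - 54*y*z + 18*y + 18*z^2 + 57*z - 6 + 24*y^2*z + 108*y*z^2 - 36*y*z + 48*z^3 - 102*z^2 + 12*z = -12*y^2 + 18*y + 48*z^3 + z^2*(108*y - 84) + z*(24*y^2 - 90*y + 42) - 6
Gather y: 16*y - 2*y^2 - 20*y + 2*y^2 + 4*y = 0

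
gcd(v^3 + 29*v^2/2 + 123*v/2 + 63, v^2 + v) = 1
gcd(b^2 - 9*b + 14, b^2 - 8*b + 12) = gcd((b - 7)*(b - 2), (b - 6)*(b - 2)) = b - 2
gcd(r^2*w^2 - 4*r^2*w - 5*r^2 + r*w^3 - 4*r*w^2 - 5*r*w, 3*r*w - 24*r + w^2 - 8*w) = 1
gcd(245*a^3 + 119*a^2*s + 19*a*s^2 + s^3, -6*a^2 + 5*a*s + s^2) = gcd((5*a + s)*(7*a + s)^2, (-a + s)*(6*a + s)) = 1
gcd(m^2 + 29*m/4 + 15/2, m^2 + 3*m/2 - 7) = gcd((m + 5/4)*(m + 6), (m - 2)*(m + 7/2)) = 1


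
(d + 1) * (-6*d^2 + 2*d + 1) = -6*d^3 - 4*d^2 + 3*d + 1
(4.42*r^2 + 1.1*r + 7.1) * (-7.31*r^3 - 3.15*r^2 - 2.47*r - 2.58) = -32.3102*r^5 - 21.964*r^4 - 66.2834*r^3 - 36.4856*r^2 - 20.375*r - 18.318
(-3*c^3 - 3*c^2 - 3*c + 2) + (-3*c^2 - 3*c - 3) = -3*c^3 - 6*c^2 - 6*c - 1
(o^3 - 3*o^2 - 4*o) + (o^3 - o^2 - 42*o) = 2*o^3 - 4*o^2 - 46*o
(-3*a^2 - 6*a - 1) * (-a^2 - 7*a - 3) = 3*a^4 + 27*a^3 + 52*a^2 + 25*a + 3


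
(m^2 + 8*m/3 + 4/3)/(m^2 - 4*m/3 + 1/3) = (3*m^2 + 8*m + 4)/(3*m^2 - 4*m + 1)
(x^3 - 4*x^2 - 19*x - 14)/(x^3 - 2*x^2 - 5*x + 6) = (x^2 - 6*x - 7)/(x^2 - 4*x + 3)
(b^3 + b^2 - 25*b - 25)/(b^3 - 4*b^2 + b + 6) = (b^2 - 25)/(b^2 - 5*b + 6)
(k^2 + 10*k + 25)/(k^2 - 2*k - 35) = (k + 5)/(k - 7)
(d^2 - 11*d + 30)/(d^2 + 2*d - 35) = (d - 6)/(d + 7)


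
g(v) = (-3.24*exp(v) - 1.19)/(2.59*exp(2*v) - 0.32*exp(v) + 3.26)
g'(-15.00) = 0.00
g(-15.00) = -0.37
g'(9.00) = 0.00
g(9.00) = 0.00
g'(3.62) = 0.03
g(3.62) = -0.03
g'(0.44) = 0.36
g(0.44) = -0.69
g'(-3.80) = -0.02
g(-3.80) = -0.39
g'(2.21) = 0.15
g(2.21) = -0.14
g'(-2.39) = -0.09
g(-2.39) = -0.46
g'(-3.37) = -0.03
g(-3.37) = -0.40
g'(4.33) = 0.02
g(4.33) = -0.02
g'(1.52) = 0.28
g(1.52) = -0.29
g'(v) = (-3.24*exp(v) - 1.19)*(-5.18*exp(2*v) + 0.32*exp(v))/(2.59*exp(2*v) - 0.32*exp(v) + 3.26)^2 - 3.24*exp(v)/(2.59*exp(2*v) - 0.32*exp(v) + 3.26) = (8.3916*exp(2*v) + 6.1642*exp(v) - 10.9432)*exp(v)/(6.7081*exp(4*v) - 1.6576*exp(3*v) + 16.9892*exp(2*v) - 2.0864*exp(v) + 10.6276)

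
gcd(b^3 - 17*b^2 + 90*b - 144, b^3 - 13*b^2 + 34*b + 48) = b^2 - 14*b + 48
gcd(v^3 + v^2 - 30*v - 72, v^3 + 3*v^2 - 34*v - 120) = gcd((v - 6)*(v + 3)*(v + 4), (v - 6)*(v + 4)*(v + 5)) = v^2 - 2*v - 24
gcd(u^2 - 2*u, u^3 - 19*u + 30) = u - 2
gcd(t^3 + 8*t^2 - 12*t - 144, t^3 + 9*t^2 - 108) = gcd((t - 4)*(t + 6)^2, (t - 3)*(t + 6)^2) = t^2 + 12*t + 36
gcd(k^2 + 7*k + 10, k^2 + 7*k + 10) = k^2 + 7*k + 10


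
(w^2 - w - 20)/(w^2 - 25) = (w + 4)/(w + 5)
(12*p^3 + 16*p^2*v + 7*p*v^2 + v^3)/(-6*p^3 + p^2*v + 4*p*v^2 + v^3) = (-2*p - v)/(p - v)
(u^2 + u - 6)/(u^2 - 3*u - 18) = (u - 2)/(u - 6)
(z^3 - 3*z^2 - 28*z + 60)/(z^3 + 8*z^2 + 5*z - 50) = (z - 6)/(z + 5)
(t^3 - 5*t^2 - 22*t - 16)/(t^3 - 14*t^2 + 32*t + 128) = (t + 1)/(t - 8)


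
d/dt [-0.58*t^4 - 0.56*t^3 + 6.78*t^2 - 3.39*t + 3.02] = -2.32*t^3 - 1.68*t^2 + 13.56*t - 3.39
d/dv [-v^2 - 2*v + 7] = -2*v - 2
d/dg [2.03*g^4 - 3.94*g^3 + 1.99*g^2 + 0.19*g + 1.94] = 8.12*g^3 - 11.82*g^2 + 3.98*g + 0.19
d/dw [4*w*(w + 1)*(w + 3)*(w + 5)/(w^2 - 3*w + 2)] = 8*(w^5 - 23*w^3 - 15*w^2 + 46*w + 15)/(w^4 - 6*w^3 + 13*w^2 - 12*w + 4)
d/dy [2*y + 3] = 2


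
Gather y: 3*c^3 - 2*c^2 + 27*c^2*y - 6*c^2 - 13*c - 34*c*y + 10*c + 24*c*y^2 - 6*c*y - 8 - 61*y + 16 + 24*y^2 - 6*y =3*c^3 - 8*c^2 - 3*c + y^2*(24*c + 24) + y*(27*c^2 - 40*c - 67) + 8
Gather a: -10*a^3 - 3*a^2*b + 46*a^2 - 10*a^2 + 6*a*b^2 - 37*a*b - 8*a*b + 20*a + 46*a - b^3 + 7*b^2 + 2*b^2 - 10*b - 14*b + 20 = -10*a^3 + a^2*(36 - 3*b) + a*(6*b^2 - 45*b + 66) - b^3 + 9*b^2 - 24*b + 20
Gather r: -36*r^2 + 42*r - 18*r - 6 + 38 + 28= -36*r^2 + 24*r + 60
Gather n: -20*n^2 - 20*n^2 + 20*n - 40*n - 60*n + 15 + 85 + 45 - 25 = -40*n^2 - 80*n + 120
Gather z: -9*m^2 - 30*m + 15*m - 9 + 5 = -9*m^2 - 15*m - 4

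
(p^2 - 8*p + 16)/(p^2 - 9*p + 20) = (p - 4)/(p - 5)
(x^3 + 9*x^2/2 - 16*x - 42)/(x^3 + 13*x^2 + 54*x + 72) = (x^2 - 3*x/2 - 7)/(x^2 + 7*x + 12)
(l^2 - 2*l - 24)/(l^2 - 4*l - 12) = (l + 4)/(l + 2)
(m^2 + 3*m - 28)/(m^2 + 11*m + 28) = (m - 4)/(m + 4)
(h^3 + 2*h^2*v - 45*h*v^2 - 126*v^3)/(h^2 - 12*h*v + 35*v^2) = (-h^2 - 9*h*v - 18*v^2)/(-h + 5*v)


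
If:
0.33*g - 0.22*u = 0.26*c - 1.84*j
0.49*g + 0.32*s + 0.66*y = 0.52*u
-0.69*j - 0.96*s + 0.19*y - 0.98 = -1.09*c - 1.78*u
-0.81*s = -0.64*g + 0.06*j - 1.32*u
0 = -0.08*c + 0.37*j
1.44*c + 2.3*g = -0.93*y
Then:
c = 0.53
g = -0.61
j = 0.11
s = -1.45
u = -0.59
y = 0.70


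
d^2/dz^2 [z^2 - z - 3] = 2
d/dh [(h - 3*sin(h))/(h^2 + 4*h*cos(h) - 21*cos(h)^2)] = ((1 - 3*cos(h))*(h^2 + 4*h*cos(h) - 21*cos(h)^2) - (h - 3*sin(h))*(-4*h*sin(h) + 2*h + 21*sin(2*h) + 4*cos(h)))/((h - 3*cos(h))^2*(h + 7*cos(h))^2)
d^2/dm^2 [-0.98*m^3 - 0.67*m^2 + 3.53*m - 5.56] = -5.88*m - 1.34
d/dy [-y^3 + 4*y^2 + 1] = y*(8 - 3*y)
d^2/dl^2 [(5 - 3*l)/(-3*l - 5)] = -180/(3*l + 5)^3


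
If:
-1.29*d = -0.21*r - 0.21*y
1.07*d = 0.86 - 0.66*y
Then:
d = 0.803738317757009 - 0.616822429906542*y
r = 4.93724966622163 - 4.7890520694259*y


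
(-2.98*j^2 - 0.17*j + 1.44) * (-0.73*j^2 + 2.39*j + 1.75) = 2.1754*j^4 - 6.9981*j^3 - 6.6725*j^2 + 3.1441*j + 2.52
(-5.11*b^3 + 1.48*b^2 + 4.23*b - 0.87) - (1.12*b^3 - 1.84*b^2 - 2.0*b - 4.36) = -6.23*b^3 + 3.32*b^2 + 6.23*b + 3.49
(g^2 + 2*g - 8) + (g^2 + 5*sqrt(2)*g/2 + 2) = 2*g^2 + 2*g + 5*sqrt(2)*g/2 - 6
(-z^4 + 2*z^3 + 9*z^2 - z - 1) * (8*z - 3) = -8*z^5 + 19*z^4 + 66*z^3 - 35*z^2 - 5*z + 3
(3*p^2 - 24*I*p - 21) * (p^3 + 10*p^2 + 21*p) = 3*p^5 + 30*p^4 - 24*I*p^4 + 42*p^3 - 240*I*p^3 - 210*p^2 - 504*I*p^2 - 441*p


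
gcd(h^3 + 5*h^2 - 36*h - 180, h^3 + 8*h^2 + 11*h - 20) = h + 5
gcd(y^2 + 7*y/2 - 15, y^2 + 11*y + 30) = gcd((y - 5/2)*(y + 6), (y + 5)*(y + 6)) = y + 6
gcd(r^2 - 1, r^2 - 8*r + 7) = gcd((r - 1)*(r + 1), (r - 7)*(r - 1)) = r - 1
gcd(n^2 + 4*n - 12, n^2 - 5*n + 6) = n - 2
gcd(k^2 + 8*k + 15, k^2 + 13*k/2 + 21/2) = k + 3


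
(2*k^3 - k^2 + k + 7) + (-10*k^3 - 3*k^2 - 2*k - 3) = -8*k^3 - 4*k^2 - k + 4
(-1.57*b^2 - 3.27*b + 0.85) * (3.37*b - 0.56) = -5.2909*b^3 - 10.1407*b^2 + 4.6957*b - 0.476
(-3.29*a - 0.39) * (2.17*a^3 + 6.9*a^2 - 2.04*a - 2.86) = -7.1393*a^4 - 23.5473*a^3 + 4.0206*a^2 + 10.205*a + 1.1154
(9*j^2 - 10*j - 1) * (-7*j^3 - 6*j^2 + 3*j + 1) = -63*j^5 + 16*j^4 + 94*j^3 - 15*j^2 - 13*j - 1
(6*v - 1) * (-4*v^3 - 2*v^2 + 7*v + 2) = -24*v^4 - 8*v^3 + 44*v^2 + 5*v - 2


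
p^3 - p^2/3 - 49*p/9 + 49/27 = (p - 7/3)*(p - 1/3)*(p + 7/3)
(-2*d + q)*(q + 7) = -2*d*q - 14*d + q^2 + 7*q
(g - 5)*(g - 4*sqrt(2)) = g^2 - 4*sqrt(2)*g - 5*g + 20*sqrt(2)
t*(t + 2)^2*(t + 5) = t^4 + 9*t^3 + 24*t^2 + 20*t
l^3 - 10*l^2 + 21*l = l*(l - 7)*(l - 3)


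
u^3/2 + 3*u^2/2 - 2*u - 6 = (u/2 + 1)*(u - 2)*(u + 3)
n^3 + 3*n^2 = n^2*(n + 3)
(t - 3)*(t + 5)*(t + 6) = t^3 + 8*t^2 - 3*t - 90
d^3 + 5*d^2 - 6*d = d*(d - 1)*(d + 6)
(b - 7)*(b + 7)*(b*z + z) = b^3*z + b^2*z - 49*b*z - 49*z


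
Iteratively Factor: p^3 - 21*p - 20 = (p - 5)*(p^2 + 5*p + 4) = (p - 5)*(p + 1)*(p + 4)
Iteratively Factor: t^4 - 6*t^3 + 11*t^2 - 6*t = (t - 1)*(t^3 - 5*t^2 + 6*t) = (t - 3)*(t - 1)*(t^2 - 2*t) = t*(t - 3)*(t - 1)*(t - 2)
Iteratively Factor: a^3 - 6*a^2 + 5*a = (a)*(a^2 - 6*a + 5) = a*(a - 1)*(a - 5)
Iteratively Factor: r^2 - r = (r)*(r - 1)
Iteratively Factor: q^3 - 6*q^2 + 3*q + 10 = (q - 5)*(q^2 - q - 2) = (q - 5)*(q + 1)*(q - 2)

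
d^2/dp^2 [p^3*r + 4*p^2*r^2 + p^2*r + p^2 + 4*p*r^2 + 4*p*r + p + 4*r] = 6*p*r + 8*r^2 + 2*r + 2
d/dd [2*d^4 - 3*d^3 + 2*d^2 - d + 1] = 8*d^3 - 9*d^2 + 4*d - 1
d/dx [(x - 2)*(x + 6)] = 2*x + 4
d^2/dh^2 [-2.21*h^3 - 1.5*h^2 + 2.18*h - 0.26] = -13.26*h - 3.0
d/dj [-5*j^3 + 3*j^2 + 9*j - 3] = -15*j^2 + 6*j + 9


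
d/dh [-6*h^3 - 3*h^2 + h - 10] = -18*h^2 - 6*h + 1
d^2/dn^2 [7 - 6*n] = 0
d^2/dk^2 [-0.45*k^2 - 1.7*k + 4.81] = -0.900000000000000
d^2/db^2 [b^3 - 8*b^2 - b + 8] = 6*b - 16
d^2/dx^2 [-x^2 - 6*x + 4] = -2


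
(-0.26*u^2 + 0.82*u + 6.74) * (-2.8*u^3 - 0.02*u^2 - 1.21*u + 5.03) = 0.728*u^5 - 2.2908*u^4 - 18.5738*u^3 - 2.4348*u^2 - 4.0308*u + 33.9022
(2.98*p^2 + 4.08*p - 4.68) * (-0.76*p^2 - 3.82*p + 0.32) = -2.2648*p^4 - 14.4844*p^3 - 11.0752*p^2 + 19.1832*p - 1.4976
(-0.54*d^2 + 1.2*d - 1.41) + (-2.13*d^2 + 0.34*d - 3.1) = -2.67*d^2 + 1.54*d - 4.51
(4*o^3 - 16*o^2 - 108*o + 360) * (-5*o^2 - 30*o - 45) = -20*o^5 - 40*o^4 + 840*o^3 + 2160*o^2 - 5940*o - 16200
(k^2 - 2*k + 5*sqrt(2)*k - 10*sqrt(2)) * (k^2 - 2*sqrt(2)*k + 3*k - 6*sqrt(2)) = k^4 + k^3 + 3*sqrt(2)*k^3 - 26*k^2 + 3*sqrt(2)*k^2 - 18*sqrt(2)*k - 20*k + 120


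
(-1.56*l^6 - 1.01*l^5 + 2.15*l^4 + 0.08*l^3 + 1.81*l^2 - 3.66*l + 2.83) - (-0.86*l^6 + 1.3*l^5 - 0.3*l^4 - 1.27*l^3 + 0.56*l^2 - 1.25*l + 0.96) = -0.7*l^6 - 2.31*l^5 + 2.45*l^4 + 1.35*l^3 + 1.25*l^2 - 2.41*l + 1.87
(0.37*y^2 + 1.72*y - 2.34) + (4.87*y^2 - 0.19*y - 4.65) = 5.24*y^2 + 1.53*y - 6.99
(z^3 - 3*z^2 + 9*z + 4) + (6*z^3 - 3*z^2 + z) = 7*z^3 - 6*z^2 + 10*z + 4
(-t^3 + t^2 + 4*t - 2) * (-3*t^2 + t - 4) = 3*t^5 - 4*t^4 - 7*t^3 + 6*t^2 - 18*t + 8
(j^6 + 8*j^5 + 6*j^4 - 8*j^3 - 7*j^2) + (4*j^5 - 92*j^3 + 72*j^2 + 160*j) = j^6 + 12*j^5 + 6*j^4 - 100*j^3 + 65*j^2 + 160*j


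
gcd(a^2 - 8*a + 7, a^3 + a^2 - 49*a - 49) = a - 7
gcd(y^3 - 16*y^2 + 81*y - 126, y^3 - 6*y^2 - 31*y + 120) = y - 3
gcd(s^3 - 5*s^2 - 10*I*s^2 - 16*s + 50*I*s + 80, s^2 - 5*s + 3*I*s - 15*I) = s - 5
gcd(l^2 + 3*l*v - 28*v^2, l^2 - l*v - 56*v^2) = l + 7*v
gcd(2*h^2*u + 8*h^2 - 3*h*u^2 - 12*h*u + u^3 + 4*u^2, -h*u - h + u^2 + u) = -h + u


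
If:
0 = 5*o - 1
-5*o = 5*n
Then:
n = -1/5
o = 1/5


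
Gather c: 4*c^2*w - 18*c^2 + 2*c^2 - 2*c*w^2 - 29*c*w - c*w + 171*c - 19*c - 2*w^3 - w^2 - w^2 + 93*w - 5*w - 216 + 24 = c^2*(4*w - 16) + c*(-2*w^2 - 30*w + 152) - 2*w^3 - 2*w^2 + 88*w - 192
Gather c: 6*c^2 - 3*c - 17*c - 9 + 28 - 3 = 6*c^2 - 20*c + 16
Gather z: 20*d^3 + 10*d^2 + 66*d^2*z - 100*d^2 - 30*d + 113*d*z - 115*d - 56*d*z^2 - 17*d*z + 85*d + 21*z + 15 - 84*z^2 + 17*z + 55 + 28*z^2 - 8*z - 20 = 20*d^3 - 90*d^2 - 60*d + z^2*(-56*d - 56) + z*(66*d^2 + 96*d + 30) + 50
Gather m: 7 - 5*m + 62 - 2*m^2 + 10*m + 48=-2*m^2 + 5*m + 117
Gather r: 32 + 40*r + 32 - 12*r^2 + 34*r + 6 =-12*r^2 + 74*r + 70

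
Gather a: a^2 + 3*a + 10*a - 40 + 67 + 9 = a^2 + 13*a + 36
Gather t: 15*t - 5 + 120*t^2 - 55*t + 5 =120*t^2 - 40*t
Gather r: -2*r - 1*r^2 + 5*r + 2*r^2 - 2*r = r^2 + r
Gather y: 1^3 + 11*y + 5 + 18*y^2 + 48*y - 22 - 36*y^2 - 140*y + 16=-18*y^2 - 81*y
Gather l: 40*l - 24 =40*l - 24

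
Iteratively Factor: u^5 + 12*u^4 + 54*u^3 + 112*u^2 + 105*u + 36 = (u + 3)*(u^4 + 9*u^3 + 27*u^2 + 31*u + 12) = (u + 1)*(u + 3)*(u^3 + 8*u^2 + 19*u + 12) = (u + 1)*(u + 3)^2*(u^2 + 5*u + 4) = (u + 1)^2*(u + 3)^2*(u + 4)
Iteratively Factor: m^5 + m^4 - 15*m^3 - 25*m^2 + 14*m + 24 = (m + 1)*(m^4 - 15*m^2 - 10*m + 24) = (m - 4)*(m + 1)*(m^3 + 4*m^2 + m - 6) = (m - 4)*(m + 1)*(m + 2)*(m^2 + 2*m - 3) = (m - 4)*(m + 1)*(m + 2)*(m + 3)*(m - 1)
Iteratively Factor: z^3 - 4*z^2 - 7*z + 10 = (z - 5)*(z^2 + z - 2) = (z - 5)*(z + 2)*(z - 1)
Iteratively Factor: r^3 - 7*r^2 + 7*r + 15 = (r + 1)*(r^2 - 8*r + 15) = (r - 3)*(r + 1)*(r - 5)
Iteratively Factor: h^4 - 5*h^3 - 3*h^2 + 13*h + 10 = (h - 5)*(h^3 - 3*h - 2) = (h - 5)*(h - 2)*(h^2 + 2*h + 1) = (h - 5)*(h - 2)*(h + 1)*(h + 1)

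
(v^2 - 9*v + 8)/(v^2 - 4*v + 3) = (v - 8)/(v - 3)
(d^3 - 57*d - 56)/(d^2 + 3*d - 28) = (d^2 - 7*d - 8)/(d - 4)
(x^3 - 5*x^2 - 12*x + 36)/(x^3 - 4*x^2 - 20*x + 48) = (x + 3)/(x + 4)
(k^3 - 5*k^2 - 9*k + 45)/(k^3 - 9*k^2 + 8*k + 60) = (k^2 - 9)/(k^2 - 4*k - 12)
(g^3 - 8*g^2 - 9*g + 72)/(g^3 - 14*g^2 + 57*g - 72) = (g + 3)/(g - 3)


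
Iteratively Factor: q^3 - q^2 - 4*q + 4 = (q - 2)*(q^2 + q - 2) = (q - 2)*(q + 2)*(q - 1)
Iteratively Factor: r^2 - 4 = (r - 2)*(r + 2)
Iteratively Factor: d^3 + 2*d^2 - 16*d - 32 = (d + 4)*(d^2 - 2*d - 8) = (d + 2)*(d + 4)*(d - 4)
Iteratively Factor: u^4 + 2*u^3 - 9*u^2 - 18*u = (u)*(u^3 + 2*u^2 - 9*u - 18) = u*(u + 3)*(u^2 - u - 6) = u*(u - 3)*(u + 3)*(u + 2)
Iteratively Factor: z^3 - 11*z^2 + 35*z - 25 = (z - 1)*(z^2 - 10*z + 25) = (z - 5)*(z - 1)*(z - 5)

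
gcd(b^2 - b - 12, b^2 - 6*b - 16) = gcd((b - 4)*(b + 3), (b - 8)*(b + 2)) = 1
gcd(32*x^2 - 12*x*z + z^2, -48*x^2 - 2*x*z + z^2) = 8*x - z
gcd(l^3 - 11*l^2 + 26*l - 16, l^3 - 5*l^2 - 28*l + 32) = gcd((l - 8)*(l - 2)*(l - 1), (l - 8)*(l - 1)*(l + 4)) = l^2 - 9*l + 8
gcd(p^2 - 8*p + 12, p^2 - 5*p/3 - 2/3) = p - 2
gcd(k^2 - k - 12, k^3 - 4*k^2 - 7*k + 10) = 1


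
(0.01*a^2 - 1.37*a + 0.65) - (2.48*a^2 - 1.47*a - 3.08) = -2.47*a^2 + 0.0999999999999999*a + 3.73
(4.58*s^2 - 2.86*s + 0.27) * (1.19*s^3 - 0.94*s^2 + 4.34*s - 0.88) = 5.4502*s^5 - 7.7086*s^4 + 22.8869*s^3 - 16.6966*s^2 + 3.6886*s - 0.2376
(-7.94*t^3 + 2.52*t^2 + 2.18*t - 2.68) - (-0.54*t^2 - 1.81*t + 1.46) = -7.94*t^3 + 3.06*t^2 + 3.99*t - 4.14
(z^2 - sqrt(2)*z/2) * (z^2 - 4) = z^4 - sqrt(2)*z^3/2 - 4*z^2 + 2*sqrt(2)*z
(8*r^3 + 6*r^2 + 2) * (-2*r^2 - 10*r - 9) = -16*r^5 - 92*r^4 - 132*r^3 - 58*r^2 - 20*r - 18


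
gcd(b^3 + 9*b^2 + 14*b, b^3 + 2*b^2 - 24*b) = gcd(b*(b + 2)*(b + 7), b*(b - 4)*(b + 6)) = b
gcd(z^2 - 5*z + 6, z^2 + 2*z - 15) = z - 3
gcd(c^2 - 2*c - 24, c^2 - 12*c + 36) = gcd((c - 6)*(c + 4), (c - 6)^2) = c - 6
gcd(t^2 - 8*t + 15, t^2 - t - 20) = t - 5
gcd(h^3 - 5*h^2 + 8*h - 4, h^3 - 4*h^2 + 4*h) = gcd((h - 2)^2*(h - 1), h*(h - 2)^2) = h^2 - 4*h + 4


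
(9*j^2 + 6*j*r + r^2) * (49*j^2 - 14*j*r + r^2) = 441*j^4 + 168*j^3*r - 26*j^2*r^2 - 8*j*r^3 + r^4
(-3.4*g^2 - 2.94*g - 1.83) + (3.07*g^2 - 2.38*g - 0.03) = -0.33*g^2 - 5.32*g - 1.86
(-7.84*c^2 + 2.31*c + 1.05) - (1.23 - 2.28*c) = -7.84*c^2 + 4.59*c - 0.18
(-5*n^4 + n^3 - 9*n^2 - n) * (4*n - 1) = -20*n^5 + 9*n^4 - 37*n^3 + 5*n^2 + n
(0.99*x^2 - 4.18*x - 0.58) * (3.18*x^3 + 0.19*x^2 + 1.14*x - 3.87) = 3.1482*x^5 - 13.1043*x^4 - 1.51*x^3 - 8.7067*x^2 + 15.5154*x + 2.2446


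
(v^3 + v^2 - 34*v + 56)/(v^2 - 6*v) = (v^3 + v^2 - 34*v + 56)/(v*(v - 6))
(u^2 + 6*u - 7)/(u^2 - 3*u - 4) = (-u^2 - 6*u + 7)/(-u^2 + 3*u + 4)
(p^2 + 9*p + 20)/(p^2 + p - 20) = (p + 4)/(p - 4)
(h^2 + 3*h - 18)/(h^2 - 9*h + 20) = (h^2 + 3*h - 18)/(h^2 - 9*h + 20)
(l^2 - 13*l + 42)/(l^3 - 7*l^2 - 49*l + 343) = (l - 6)/(l^2 - 49)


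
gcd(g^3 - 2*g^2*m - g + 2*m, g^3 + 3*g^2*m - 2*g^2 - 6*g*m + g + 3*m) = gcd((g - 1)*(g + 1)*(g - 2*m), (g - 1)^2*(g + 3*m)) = g - 1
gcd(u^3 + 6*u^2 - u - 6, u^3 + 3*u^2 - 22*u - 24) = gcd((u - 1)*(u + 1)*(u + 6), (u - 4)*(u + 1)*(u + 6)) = u^2 + 7*u + 6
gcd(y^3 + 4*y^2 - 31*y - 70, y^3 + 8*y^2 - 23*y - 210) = y^2 + 2*y - 35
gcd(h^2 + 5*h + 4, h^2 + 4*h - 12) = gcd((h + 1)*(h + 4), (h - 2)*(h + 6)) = 1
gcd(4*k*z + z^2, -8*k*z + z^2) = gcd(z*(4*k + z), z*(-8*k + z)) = z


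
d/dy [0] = 0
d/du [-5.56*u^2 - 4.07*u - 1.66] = -11.12*u - 4.07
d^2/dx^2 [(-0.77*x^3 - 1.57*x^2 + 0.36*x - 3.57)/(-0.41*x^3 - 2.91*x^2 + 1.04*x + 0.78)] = (-1.30954*x^6 + 1.60687200000001*x^5 + 11.595948*x^4 + 83.439088*x^3 + 196.000938*x^2 - 60.067332*x + 26.423436)/(0.068921*x^9 + 1.467513*x^8 + 9.891291*x^7 + 16.803873*x^6 - 30.673812*x^5 - 8.377434*x^4 + 13.78702*x^3 + 2.780388*x^2 - 1.898208*x - 0.474552)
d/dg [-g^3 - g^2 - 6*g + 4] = -3*g^2 - 2*g - 6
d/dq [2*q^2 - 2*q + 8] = 4*q - 2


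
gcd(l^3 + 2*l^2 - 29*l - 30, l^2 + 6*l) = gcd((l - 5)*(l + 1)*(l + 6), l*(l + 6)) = l + 6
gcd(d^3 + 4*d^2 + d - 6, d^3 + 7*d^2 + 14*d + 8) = d + 2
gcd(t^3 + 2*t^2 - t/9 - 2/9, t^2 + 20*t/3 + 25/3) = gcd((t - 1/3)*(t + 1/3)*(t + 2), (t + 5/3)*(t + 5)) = 1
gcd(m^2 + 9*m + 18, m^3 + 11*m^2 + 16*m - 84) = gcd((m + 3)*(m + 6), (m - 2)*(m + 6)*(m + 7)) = m + 6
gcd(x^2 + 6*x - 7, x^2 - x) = x - 1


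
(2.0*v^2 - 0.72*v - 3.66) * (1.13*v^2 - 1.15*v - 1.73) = 2.26*v^4 - 3.1136*v^3 - 6.7678*v^2 + 5.4546*v + 6.3318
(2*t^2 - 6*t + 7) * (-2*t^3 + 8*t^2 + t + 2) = -4*t^5 + 28*t^4 - 60*t^3 + 54*t^2 - 5*t + 14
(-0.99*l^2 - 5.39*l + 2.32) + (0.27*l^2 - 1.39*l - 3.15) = -0.72*l^2 - 6.78*l - 0.83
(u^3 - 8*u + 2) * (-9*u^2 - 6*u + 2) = -9*u^5 - 6*u^4 + 74*u^3 + 30*u^2 - 28*u + 4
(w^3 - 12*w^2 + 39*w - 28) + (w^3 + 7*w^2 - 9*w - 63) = 2*w^3 - 5*w^2 + 30*w - 91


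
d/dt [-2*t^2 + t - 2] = 1 - 4*t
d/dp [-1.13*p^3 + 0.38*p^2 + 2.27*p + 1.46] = -3.39*p^2 + 0.76*p + 2.27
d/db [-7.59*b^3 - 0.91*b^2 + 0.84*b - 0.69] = -22.77*b^2 - 1.82*b + 0.84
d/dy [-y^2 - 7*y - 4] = -2*y - 7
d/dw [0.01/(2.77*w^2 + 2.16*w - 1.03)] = (-0.0554*w - 0.0216)/(2.77*w^2 + 2.16*w - 1.03)^2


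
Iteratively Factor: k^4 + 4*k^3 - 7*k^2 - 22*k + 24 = (k - 1)*(k^3 + 5*k^2 - 2*k - 24) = (k - 1)*(k + 3)*(k^2 + 2*k - 8) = (k - 1)*(k + 3)*(k + 4)*(k - 2)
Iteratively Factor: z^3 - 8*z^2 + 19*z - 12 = (z - 1)*(z^2 - 7*z + 12) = (z - 3)*(z - 1)*(z - 4)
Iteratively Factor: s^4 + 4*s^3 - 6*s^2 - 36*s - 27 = (s + 1)*(s^3 + 3*s^2 - 9*s - 27) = (s + 1)*(s + 3)*(s^2 - 9) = (s + 1)*(s + 3)^2*(s - 3)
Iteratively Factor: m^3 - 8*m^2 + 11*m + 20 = (m - 4)*(m^2 - 4*m - 5) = (m - 4)*(m + 1)*(m - 5)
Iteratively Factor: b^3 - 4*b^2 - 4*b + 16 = (b + 2)*(b^2 - 6*b + 8) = (b - 4)*(b + 2)*(b - 2)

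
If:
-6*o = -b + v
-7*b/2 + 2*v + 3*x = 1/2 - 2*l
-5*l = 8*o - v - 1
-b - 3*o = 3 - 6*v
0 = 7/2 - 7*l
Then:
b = -33/62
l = 1/2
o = -9/62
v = 21/62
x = -377/372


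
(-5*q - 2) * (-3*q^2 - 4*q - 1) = 15*q^3 + 26*q^2 + 13*q + 2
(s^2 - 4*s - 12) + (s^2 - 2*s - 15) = 2*s^2 - 6*s - 27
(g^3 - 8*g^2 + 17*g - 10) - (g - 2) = g^3 - 8*g^2 + 16*g - 8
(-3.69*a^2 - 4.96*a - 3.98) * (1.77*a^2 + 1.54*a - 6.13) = -6.5313*a^4 - 14.4618*a^3 + 7.9367*a^2 + 24.2756*a + 24.3974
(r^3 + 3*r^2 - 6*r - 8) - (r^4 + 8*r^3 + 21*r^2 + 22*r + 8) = -r^4 - 7*r^3 - 18*r^2 - 28*r - 16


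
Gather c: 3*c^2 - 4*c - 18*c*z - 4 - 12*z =3*c^2 + c*(-18*z - 4) - 12*z - 4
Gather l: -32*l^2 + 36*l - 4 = -32*l^2 + 36*l - 4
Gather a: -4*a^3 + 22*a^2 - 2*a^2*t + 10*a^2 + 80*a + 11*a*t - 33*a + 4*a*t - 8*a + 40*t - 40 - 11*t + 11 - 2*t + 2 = -4*a^3 + a^2*(32 - 2*t) + a*(15*t + 39) + 27*t - 27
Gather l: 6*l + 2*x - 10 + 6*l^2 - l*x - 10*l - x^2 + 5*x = 6*l^2 + l*(-x - 4) - x^2 + 7*x - 10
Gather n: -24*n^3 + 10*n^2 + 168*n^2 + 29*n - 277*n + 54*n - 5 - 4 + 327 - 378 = -24*n^3 + 178*n^2 - 194*n - 60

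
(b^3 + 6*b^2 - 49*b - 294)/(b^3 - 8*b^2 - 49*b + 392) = (b + 6)/(b - 8)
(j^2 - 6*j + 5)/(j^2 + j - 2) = (j - 5)/(j + 2)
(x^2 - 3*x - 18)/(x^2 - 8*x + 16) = (x^2 - 3*x - 18)/(x^2 - 8*x + 16)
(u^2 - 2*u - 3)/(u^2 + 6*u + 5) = (u - 3)/(u + 5)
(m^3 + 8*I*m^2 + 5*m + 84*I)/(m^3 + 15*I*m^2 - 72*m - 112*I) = (m - 3*I)/(m + 4*I)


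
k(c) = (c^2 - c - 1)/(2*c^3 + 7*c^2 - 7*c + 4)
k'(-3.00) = -0.25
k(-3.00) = 0.32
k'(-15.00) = 0.00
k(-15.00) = -0.05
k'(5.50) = -0.00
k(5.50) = 0.05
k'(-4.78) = -3.30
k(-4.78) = -1.27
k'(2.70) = 0.01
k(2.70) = 0.05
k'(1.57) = 0.13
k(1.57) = -0.01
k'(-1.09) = -0.12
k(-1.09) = 0.07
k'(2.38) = 0.02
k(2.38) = 0.04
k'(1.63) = 0.11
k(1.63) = 0.00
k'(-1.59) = -0.10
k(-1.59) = 0.13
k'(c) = (2*c - 1)/(2*c^3 + 7*c^2 - 7*c + 4) + (-6*c^2 - 14*c + 7)*(c^2 - c - 1)/(2*c^3 + 7*c^2 - 7*c + 4)^2 = (-2*c^4 + 4*c^3 + 6*c^2 + 22*c - 11)/(4*c^6 + 28*c^5 + 21*c^4 - 82*c^3 + 105*c^2 - 56*c + 16)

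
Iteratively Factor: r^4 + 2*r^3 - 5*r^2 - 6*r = (r + 3)*(r^3 - r^2 - 2*r) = r*(r + 3)*(r^2 - r - 2) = r*(r + 1)*(r + 3)*(r - 2)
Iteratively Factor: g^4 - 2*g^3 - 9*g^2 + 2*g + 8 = (g - 1)*(g^3 - g^2 - 10*g - 8) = (g - 4)*(g - 1)*(g^2 + 3*g + 2) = (g - 4)*(g - 1)*(g + 1)*(g + 2)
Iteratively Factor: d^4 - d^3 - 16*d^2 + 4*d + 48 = (d + 2)*(d^3 - 3*d^2 - 10*d + 24) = (d - 2)*(d + 2)*(d^2 - d - 12) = (d - 4)*(d - 2)*(d + 2)*(d + 3)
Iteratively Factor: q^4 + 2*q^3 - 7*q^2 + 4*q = (q)*(q^3 + 2*q^2 - 7*q + 4) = q*(q - 1)*(q^2 + 3*q - 4) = q*(q - 1)*(q + 4)*(q - 1)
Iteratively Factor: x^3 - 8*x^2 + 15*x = (x - 5)*(x^2 - 3*x) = (x - 5)*(x - 3)*(x)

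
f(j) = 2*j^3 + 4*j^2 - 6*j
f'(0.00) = -6.00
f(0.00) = 0.00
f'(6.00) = 258.00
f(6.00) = 540.00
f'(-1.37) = -5.70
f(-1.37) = 10.58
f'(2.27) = 43.08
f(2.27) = 30.39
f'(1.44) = 17.96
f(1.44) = 5.63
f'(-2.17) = 4.89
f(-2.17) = 11.42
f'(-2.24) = 6.19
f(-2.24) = 11.03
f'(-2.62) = 14.23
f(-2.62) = 7.21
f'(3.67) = 104.17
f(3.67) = 130.72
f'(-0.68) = -8.67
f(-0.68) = 5.30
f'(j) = 6*j^2 + 8*j - 6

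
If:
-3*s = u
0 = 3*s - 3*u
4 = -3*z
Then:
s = 0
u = 0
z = -4/3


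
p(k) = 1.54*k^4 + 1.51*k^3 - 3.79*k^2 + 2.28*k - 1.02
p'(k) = 6.16*k^3 + 4.53*k^2 - 7.58*k + 2.28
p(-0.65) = -4.24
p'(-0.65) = 7.43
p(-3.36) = 87.53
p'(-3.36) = -154.78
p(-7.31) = 3587.30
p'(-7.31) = -2106.45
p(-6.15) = 1693.41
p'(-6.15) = -1212.63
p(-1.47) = -10.17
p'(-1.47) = 3.64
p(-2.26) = -2.79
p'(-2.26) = -28.56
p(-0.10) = -1.29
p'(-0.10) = 3.08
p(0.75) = -0.32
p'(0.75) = 1.74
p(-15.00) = 71978.28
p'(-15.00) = -19654.77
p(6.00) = 2198.22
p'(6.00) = 1450.44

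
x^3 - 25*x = x*(x - 5)*(x + 5)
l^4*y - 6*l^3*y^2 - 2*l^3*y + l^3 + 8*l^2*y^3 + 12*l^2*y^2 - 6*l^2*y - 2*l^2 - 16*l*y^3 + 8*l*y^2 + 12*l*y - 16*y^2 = (l - 2)*(l - 4*y)*(l - 2*y)*(l*y + 1)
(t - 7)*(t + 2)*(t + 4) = t^3 - t^2 - 34*t - 56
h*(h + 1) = h^2 + h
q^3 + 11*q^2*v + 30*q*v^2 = q*(q + 5*v)*(q + 6*v)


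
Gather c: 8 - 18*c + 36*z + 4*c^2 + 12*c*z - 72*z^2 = 4*c^2 + c*(12*z - 18) - 72*z^2 + 36*z + 8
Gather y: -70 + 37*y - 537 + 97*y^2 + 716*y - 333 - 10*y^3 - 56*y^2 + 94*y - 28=-10*y^3 + 41*y^2 + 847*y - 968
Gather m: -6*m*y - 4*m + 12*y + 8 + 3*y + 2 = m*(-6*y - 4) + 15*y + 10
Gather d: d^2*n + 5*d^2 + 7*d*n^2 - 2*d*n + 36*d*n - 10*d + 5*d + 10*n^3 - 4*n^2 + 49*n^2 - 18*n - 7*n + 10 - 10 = d^2*(n + 5) + d*(7*n^2 + 34*n - 5) + 10*n^3 + 45*n^2 - 25*n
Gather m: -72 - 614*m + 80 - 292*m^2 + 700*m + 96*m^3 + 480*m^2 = 96*m^3 + 188*m^2 + 86*m + 8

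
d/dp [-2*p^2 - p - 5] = -4*p - 1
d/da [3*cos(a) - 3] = -3*sin(a)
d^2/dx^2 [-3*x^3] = -18*x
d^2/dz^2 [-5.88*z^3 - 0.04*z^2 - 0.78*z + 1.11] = -35.28*z - 0.08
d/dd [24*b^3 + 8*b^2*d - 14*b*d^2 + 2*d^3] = 8*b^2 - 28*b*d + 6*d^2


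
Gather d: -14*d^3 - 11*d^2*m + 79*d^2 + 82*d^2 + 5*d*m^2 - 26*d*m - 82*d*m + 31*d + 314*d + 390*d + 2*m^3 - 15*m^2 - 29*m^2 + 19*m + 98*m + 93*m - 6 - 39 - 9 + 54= -14*d^3 + d^2*(161 - 11*m) + d*(5*m^2 - 108*m + 735) + 2*m^3 - 44*m^2 + 210*m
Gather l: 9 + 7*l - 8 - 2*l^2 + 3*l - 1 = -2*l^2 + 10*l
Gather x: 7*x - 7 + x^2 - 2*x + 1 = x^2 + 5*x - 6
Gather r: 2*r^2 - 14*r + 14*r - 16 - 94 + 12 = 2*r^2 - 98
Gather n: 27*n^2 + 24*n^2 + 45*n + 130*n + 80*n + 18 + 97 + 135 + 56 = 51*n^2 + 255*n + 306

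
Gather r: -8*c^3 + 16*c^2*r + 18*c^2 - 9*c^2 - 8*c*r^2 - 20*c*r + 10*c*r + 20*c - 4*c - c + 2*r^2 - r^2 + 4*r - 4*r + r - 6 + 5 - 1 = -8*c^3 + 9*c^2 + 15*c + r^2*(1 - 8*c) + r*(16*c^2 - 10*c + 1) - 2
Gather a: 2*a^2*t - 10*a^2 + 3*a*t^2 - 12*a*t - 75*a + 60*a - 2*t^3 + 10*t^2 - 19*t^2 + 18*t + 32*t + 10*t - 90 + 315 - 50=a^2*(2*t - 10) + a*(3*t^2 - 12*t - 15) - 2*t^3 - 9*t^2 + 60*t + 175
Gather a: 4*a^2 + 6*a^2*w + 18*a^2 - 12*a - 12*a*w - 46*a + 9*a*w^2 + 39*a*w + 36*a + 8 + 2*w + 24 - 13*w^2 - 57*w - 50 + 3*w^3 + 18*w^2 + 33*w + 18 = a^2*(6*w + 22) + a*(9*w^2 + 27*w - 22) + 3*w^3 + 5*w^2 - 22*w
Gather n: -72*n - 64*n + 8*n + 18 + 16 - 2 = 32 - 128*n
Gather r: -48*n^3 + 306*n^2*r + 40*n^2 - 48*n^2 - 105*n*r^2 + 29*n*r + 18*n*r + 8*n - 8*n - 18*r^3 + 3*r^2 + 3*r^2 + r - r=-48*n^3 - 8*n^2 - 18*r^3 + r^2*(6 - 105*n) + r*(306*n^2 + 47*n)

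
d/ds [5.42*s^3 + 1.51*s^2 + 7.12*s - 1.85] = 16.26*s^2 + 3.02*s + 7.12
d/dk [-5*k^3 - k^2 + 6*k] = -15*k^2 - 2*k + 6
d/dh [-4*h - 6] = -4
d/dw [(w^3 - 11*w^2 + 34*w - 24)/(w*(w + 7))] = (w^4 + 14*w^3 - 111*w^2 + 48*w + 168)/(w^2*(w^2 + 14*w + 49))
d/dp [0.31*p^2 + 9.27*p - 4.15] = 0.62*p + 9.27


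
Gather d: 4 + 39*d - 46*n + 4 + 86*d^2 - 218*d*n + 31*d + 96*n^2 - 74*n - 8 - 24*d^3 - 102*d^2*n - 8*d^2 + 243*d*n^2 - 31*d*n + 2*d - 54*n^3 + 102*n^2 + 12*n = -24*d^3 + d^2*(78 - 102*n) + d*(243*n^2 - 249*n + 72) - 54*n^3 + 198*n^2 - 108*n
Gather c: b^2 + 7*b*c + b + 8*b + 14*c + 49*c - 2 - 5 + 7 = b^2 + 9*b + c*(7*b + 63)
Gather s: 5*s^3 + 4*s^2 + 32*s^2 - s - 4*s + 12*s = 5*s^3 + 36*s^2 + 7*s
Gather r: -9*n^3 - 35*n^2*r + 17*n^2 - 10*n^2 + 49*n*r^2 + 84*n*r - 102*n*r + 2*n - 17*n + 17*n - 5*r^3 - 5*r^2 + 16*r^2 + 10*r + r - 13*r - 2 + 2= -9*n^3 + 7*n^2 + 2*n - 5*r^3 + r^2*(49*n + 11) + r*(-35*n^2 - 18*n - 2)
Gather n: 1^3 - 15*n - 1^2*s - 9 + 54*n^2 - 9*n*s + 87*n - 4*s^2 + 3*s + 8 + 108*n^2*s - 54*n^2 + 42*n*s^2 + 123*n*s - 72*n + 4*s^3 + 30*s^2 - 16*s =108*n^2*s + n*(42*s^2 + 114*s) + 4*s^3 + 26*s^2 - 14*s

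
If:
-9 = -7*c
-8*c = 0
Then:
No Solution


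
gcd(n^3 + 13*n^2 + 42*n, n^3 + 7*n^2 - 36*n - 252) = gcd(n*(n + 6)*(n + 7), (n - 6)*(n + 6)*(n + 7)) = n^2 + 13*n + 42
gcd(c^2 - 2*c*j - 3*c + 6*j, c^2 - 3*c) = c - 3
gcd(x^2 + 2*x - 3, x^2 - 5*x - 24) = x + 3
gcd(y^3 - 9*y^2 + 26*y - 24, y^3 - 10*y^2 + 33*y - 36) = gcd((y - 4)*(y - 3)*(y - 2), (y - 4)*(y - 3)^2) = y^2 - 7*y + 12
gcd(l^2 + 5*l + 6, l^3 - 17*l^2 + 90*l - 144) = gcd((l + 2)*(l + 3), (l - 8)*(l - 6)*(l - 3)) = 1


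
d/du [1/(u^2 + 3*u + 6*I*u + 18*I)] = (-2*u - 3 - 6*I)/(u^2 + 3*u + 6*I*u + 18*I)^2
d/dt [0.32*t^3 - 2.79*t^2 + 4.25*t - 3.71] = 0.96*t^2 - 5.58*t + 4.25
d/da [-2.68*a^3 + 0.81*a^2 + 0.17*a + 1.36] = -8.04*a^2 + 1.62*a + 0.17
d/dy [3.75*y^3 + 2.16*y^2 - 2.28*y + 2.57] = 11.25*y^2 + 4.32*y - 2.28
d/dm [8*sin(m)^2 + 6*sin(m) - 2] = 2*(8*sin(m) + 3)*cos(m)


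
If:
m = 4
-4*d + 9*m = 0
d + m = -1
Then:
No Solution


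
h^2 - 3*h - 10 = (h - 5)*(h + 2)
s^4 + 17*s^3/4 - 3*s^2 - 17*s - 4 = (s - 2)*(s + 1/4)*(s + 2)*(s + 4)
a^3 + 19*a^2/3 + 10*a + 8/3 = (a + 1/3)*(a + 2)*(a + 4)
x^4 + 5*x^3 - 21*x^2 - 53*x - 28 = (x - 4)*(x + 1)^2*(x + 7)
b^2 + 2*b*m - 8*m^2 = (b - 2*m)*(b + 4*m)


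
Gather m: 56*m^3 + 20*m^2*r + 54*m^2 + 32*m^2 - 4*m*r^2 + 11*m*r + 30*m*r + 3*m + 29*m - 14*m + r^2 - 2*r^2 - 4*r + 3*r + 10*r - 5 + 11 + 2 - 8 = 56*m^3 + m^2*(20*r + 86) + m*(-4*r^2 + 41*r + 18) - r^2 + 9*r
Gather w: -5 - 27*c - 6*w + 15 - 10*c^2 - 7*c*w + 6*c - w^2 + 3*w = -10*c^2 - 21*c - w^2 + w*(-7*c - 3) + 10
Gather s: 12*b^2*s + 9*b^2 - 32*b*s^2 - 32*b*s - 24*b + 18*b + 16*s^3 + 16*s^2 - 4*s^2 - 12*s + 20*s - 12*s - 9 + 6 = 9*b^2 - 6*b + 16*s^3 + s^2*(12 - 32*b) + s*(12*b^2 - 32*b - 4) - 3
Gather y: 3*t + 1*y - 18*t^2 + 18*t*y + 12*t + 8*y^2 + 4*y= -18*t^2 + 15*t + 8*y^2 + y*(18*t + 5)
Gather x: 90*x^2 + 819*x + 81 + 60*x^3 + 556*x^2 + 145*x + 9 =60*x^3 + 646*x^2 + 964*x + 90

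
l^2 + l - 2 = (l - 1)*(l + 2)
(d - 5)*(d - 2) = d^2 - 7*d + 10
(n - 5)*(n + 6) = n^2 + n - 30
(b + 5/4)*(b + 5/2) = b^2 + 15*b/4 + 25/8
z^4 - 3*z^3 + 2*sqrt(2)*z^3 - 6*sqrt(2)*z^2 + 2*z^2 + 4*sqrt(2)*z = z*(z - 2)*(z - 1)*(z + 2*sqrt(2))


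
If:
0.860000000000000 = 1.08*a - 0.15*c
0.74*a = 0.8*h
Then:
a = 1.08108108108108*h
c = 7.78378378378378*h - 5.73333333333333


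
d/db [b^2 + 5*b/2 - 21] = 2*b + 5/2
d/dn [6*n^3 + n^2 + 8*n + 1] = 18*n^2 + 2*n + 8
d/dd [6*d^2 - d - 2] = 12*d - 1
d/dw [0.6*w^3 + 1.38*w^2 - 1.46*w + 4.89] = 1.8*w^2 + 2.76*w - 1.46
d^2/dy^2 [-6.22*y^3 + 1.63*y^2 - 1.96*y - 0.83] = 3.26 - 37.32*y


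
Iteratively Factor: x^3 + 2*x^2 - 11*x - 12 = (x + 1)*(x^2 + x - 12) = (x - 3)*(x + 1)*(x + 4)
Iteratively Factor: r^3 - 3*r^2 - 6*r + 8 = (r + 2)*(r^2 - 5*r + 4) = (r - 4)*(r + 2)*(r - 1)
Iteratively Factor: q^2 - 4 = (q - 2)*(q + 2)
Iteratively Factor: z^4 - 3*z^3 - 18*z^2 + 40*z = (z + 4)*(z^3 - 7*z^2 + 10*z) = (z - 2)*(z + 4)*(z^2 - 5*z) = (z - 5)*(z - 2)*(z + 4)*(z)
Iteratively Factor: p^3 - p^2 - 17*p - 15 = (p + 3)*(p^2 - 4*p - 5) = (p - 5)*(p + 3)*(p + 1)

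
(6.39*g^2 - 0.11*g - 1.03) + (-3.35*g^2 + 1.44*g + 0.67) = 3.04*g^2 + 1.33*g - 0.36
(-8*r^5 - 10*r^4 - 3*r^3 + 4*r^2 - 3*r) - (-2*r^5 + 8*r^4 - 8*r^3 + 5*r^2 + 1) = -6*r^5 - 18*r^4 + 5*r^3 - r^2 - 3*r - 1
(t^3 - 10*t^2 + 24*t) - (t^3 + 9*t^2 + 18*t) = -19*t^2 + 6*t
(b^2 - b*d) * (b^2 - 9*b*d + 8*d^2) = b^4 - 10*b^3*d + 17*b^2*d^2 - 8*b*d^3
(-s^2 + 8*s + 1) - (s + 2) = -s^2 + 7*s - 1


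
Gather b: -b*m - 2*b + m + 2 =b*(-m - 2) + m + 2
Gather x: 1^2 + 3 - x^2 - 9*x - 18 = -x^2 - 9*x - 14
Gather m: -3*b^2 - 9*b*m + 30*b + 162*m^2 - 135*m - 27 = -3*b^2 + 30*b + 162*m^2 + m*(-9*b - 135) - 27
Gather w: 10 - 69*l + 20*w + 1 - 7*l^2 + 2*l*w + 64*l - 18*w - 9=-7*l^2 - 5*l + w*(2*l + 2) + 2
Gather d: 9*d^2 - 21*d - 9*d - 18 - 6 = 9*d^2 - 30*d - 24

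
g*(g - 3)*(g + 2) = g^3 - g^2 - 6*g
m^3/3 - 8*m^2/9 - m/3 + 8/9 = (m/3 + 1/3)*(m - 8/3)*(m - 1)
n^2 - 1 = (n - 1)*(n + 1)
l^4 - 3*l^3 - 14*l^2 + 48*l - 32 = (l - 4)*(l - 2)*(l - 1)*(l + 4)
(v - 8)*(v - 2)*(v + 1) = v^3 - 9*v^2 + 6*v + 16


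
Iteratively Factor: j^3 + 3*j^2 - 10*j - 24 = (j + 4)*(j^2 - j - 6) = (j + 2)*(j + 4)*(j - 3)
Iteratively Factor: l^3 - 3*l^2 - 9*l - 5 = (l + 1)*(l^2 - 4*l - 5) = (l - 5)*(l + 1)*(l + 1)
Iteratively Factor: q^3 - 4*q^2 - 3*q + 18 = (q + 2)*(q^2 - 6*q + 9) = (q - 3)*(q + 2)*(q - 3)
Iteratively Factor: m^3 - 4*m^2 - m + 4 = (m - 1)*(m^2 - 3*m - 4) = (m - 4)*(m - 1)*(m + 1)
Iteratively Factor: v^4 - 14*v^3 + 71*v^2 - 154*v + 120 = (v - 3)*(v^3 - 11*v^2 + 38*v - 40) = (v - 3)*(v - 2)*(v^2 - 9*v + 20) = (v - 4)*(v - 3)*(v - 2)*(v - 5)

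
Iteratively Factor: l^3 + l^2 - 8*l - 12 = (l + 2)*(l^2 - l - 6) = (l + 2)^2*(l - 3)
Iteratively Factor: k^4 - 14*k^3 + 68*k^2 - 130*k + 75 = (k - 5)*(k^3 - 9*k^2 + 23*k - 15) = (k - 5)*(k - 1)*(k^2 - 8*k + 15) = (k - 5)^2*(k - 1)*(k - 3)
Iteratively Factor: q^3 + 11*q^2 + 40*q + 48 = (q + 4)*(q^2 + 7*q + 12) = (q + 3)*(q + 4)*(q + 4)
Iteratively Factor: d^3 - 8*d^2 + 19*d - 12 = (d - 4)*(d^2 - 4*d + 3) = (d - 4)*(d - 1)*(d - 3)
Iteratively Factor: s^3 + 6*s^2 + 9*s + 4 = (s + 1)*(s^2 + 5*s + 4) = (s + 1)*(s + 4)*(s + 1)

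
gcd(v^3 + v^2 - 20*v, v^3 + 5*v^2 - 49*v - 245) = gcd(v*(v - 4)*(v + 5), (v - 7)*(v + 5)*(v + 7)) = v + 5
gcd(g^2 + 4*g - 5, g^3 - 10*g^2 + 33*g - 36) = 1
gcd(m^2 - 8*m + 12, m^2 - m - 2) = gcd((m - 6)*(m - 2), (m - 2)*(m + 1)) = m - 2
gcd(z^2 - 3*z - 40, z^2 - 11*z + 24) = z - 8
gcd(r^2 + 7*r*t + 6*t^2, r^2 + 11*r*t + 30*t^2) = r + 6*t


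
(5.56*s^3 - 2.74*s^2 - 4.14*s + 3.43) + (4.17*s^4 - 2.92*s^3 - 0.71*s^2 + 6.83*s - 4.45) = 4.17*s^4 + 2.64*s^3 - 3.45*s^2 + 2.69*s - 1.02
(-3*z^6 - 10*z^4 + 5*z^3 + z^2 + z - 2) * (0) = 0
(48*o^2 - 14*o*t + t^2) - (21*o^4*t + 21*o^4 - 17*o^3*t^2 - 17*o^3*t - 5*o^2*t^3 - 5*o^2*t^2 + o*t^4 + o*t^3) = -21*o^4*t - 21*o^4 + 17*o^3*t^2 + 17*o^3*t + 5*o^2*t^3 + 5*o^2*t^2 + 48*o^2 - o*t^4 - o*t^3 - 14*o*t + t^2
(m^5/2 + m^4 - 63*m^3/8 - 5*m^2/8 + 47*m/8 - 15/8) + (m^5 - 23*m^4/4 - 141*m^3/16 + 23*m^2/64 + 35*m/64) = 3*m^5/2 - 19*m^4/4 - 267*m^3/16 - 17*m^2/64 + 411*m/64 - 15/8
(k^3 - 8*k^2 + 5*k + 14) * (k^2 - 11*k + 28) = k^5 - 19*k^4 + 121*k^3 - 265*k^2 - 14*k + 392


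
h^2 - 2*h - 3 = (h - 3)*(h + 1)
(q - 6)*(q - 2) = q^2 - 8*q + 12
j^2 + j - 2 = (j - 1)*(j + 2)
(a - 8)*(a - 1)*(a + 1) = a^3 - 8*a^2 - a + 8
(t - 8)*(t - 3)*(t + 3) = t^3 - 8*t^2 - 9*t + 72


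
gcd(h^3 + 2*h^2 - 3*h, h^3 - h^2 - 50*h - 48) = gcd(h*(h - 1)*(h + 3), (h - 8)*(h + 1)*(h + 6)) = 1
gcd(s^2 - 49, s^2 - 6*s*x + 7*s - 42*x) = s + 7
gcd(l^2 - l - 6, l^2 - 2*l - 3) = l - 3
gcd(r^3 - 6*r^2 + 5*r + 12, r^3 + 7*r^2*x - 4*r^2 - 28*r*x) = r - 4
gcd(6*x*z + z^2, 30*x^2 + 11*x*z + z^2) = 6*x + z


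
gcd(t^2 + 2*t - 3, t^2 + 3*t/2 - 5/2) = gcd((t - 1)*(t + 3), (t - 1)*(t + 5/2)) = t - 1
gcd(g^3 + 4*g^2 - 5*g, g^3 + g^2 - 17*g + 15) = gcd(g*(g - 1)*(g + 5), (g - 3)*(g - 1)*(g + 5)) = g^2 + 4*g - 5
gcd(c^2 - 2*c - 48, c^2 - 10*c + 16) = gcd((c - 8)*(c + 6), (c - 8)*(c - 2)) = c - 8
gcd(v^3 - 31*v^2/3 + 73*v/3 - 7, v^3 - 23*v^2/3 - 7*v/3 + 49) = v^2 - 10*v + 21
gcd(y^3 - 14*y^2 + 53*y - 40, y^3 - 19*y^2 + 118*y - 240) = y^2 - 13*y + 40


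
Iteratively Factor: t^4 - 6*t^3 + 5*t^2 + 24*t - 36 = (t - 3)*(t^3 - 3*t^2 - 4*t + 12) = (t - 3)*(t - 2)*(t^2 - t - 6) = (t - 3)^2*(t - 2)*(t + 2)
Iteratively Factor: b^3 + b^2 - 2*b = (b + 2)*(b^2 - b) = b*(b + 2)*(b - 1)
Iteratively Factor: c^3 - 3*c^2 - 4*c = (c - 4)*(c^2 + c) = (c - 4)*(c + 1)*(c)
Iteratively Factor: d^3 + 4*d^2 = (d + 4)*(d^2) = d*(d + 4)*(d)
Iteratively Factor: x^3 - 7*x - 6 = (x - 3)*(x^2 + 3*x + 2) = (x - 3)*(x + 1)*(x + 2)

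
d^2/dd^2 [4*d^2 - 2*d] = 8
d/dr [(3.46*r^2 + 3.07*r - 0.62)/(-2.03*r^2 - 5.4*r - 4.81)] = (-12.4519*r^2 - 35.8024*r - 18.1147)/(4.1209*r^4 + 21.924*r^3 + 48.6886*r^2 + 51.948*r + 23.1361)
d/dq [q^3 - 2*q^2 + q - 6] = 3*q^2 - 4*q + 1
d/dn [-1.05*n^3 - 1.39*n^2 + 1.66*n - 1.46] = -3.15*n^2 - 2.78*n + 1.66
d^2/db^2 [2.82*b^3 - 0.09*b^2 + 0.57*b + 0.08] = 16.92*b - 0.18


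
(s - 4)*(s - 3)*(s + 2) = s^3 - 5*s^2 - 2*s + 24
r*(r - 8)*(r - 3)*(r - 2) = r^4 - 13*r^3 + 46*r^2 - 48*r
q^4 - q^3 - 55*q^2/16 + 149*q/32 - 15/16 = (q - 3/2)*(q - 5/4)*(q - 1/4)*(q + 2)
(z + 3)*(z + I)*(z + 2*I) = z^3 + 3*z^2 + 3*I*z^2 - 2*z + 9*I*z - 6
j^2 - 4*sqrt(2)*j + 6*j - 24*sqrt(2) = (j + 6)*(j - 4*sqrt(2))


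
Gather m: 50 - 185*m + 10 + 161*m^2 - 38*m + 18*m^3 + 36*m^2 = 18*m^3 + 197*m^2 - 223*m + 60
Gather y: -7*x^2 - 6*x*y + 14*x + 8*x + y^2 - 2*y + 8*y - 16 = -7*x^2 + 22*x + y^2 + y*(6 - 6*x) - 16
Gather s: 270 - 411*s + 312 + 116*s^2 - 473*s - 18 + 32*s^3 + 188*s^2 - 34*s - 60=32*s^3 + 304*s^2 - 918*s + 504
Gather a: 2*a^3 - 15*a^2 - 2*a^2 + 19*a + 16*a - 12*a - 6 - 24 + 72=2*a^3 - 17*a^2 + 23*a + 42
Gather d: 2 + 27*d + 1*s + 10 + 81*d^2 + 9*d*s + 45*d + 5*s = 81*d^2 + d*(9*s + 72) + 6*s + 12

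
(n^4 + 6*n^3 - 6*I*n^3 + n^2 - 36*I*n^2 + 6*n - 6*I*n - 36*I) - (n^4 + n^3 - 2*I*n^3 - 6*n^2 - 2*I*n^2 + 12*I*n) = 5*n^3 - 4*I*n^3 + 7*n^2 - 34*I*n^2 + 6*n - 18*I*n - 36*I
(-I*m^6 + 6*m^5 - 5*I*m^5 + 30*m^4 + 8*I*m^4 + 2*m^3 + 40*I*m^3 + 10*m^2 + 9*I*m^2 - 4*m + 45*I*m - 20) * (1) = -I*m^6 + 6*m^5 - 5*I*m^5 + 30*m^4 + 8*I*m^4 + 2*m^3 + 40*I*m^3 + 10*m^2 + 9*I*m^2 - 4*m + 45*I*m - 20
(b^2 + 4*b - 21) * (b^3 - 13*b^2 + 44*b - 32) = b^5 - 9*b^4 - 29*b^3 + 417*b^2 - 1052*b + 672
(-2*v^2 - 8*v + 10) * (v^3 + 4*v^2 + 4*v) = -2*v^5 - 16*v^4 - 30*v^3 + 8*v^2 + 40*v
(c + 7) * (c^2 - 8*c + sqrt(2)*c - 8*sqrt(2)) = c^3 - c^2 + sqrt(2)*c^2 - 56*c - sqrt(2)*c - 56*sqrt(2)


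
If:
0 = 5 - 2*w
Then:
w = 5/2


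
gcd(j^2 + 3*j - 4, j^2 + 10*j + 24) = j + 4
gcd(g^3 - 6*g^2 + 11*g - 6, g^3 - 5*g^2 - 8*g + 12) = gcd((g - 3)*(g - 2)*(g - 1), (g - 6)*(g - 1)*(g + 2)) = g - 1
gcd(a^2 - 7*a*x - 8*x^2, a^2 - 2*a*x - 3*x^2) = a + x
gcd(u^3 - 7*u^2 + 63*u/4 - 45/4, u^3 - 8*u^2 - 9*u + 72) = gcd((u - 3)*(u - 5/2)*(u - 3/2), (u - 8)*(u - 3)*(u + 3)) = u - 3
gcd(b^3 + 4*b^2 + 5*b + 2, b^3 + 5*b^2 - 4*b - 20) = b + 2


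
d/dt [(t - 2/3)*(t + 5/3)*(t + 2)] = 3*t^2 + 6*t + 8/9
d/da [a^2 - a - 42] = 2*a - 1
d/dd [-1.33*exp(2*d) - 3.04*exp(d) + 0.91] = (-2.66*exp(d) - 3.04)*exp(d)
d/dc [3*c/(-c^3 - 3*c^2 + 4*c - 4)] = 3*(2*c^3 + 3*c^2 - 4)/(c^6 + 6*c^5 + c^4 - 16*c^3 + 40*c^2 - 32*c + 16)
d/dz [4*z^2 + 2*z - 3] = 8*z + 2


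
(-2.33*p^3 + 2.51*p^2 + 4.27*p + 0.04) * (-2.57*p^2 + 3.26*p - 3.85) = 5.9881*p^5 - 14.0465*p^4 + 6.1792*p^3 + 4.1539*p^2 - 16.3091*p - 0.154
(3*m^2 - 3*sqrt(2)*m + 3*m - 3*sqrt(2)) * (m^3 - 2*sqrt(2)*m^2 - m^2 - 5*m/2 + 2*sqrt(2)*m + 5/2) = 3*m^5 - 9*sqrt(2)*m^4 + 3*m^3/2 + 33*sqrt(2)*m^2/2 - 9*m/2 - 15*sqrt(2)/2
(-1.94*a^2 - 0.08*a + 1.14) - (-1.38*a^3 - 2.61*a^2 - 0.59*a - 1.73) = 1.38*a^3 + 0.67*a^2 + 0.51*a + 2.87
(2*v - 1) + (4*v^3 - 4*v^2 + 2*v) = 4*v^3 - 4*v^2 + 4*v - 1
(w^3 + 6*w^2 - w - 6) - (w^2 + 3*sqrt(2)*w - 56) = w^3 + 5*w^2 - 3*sqrt(2)*w - w + 50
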